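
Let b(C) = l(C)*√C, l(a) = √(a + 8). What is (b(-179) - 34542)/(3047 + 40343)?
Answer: -17271/21695 - 3*√3401/43390 ≈ -0.80011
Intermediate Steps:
l(a) = √(8 + a)
b(C) = √C*√(8 + C) (b(C) = √(8 + C)*√C = √C*√(8 + C))
(b(-179) - 34542)/(3047 + 40343) = (√(-179)*√(8 - 179) - 34542)/(3047 + 40343) = ((I*√179)*√(-171) - 34542)/43390 = ((I*√179)*(3*I*√19) - 34542)*(1/43390) = (-3*√3401 - 34542)*(1/43390) = (-34542 - 3*√3401)*(1/43390) = -17271/21695 - 3*√3401/43390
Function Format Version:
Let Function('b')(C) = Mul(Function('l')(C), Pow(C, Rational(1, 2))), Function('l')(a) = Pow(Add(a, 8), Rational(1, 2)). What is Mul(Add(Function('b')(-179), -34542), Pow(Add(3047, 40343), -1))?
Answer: Add(Rational(-17271, 21695), Mul(Rational(-3, 43390), Pow(3401, Rational(1, 2)))) ≈ -0.80011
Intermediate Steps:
Function('l')(a) = Pow(Add(8, a), Rational(1, 2))
Function('b')(C) = Mul(Pow(C, Rational(1, 2)), Pow(Add(8, C), Rational(1, 2))) (Function('b')(C) = Mul(Pow(Add(8, C), Rational(1, 2)), Pow(C, Rational(1, 2))) = Mul(Pow(C, Rational(1, 2)), Pow(Add(8, C), Rational(1, 2))))
Mul(Add(Function('b')(-179), -34542), Pow(Add(3047, 40343), -1)) = Mul(Add(Mul(Pow(-179, Rational(1, 2)), Pow(Add(8, -179), Rational(1, 2))), -34542), Pow(Add(3047, 40343), -1)) = Mul(Add(Mul(Mul(I, Pow(179, Rational(1, 2))), Pow(-171, Rational(1, 2))), -34542), Pow(43390, -1)) = Mul(Add(Mul(Mul(I, Pow(179, Rational(1, 2))), Mul(3, I, Pow(19, Rational(1, 2)))), -34542), Rational(1, 43390)) = Mul(Add(Mul(-3, Pow(3401, Rational(1, 2))), -34542), Rational(1, 43390)) = Mul(Add(-34542, Mul(-3, Pow(3401, Rational(1, 2)))), Rational(1, 43390)) = Add(Rational(-17271, 21695), Mul(Rational(-3, 43390), Pow(3401, Rational(1, 2))))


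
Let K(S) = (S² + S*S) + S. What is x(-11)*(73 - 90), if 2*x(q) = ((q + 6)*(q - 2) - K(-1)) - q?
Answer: -1275/2 ≈ -637.50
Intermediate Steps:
K(S) = S + 2*S² (K(S) = (S² + S²) + S = 2*S² + S = S + 2*S²)
x(q) = -½ - q/2 + (-2 + q)*(6 + q)/2 (x(q) = (((q + 6)*(q - 2) - (-1)*(1 + 2*(-1))) - q)/2 = (((6 + q)*(-2 + q) - (-1)*(1 - 2)) - q)/2 = (((-2 + q)*(6 + q) - (-1)*(-1)) - q)/2 = (((-2 + q)*(6 + q) - 1*1) - q)/2 = (((-2 + q)*(6 + q) - 1) - q)/2 = ((-1 + (-2 + q)*(6 + q)) - q)/2 = (-1 - q + (-2 + q)*(6 + q))/2 = -½ - q/2 + (-2 + q)*(6 + q)/2)
x(-11)*(73 - 90) = (-13/2 + (½)*(-11)² + (3/2)*(-11))*(73 - 90) = (-13/2 + (½)*121 - 33/2)*(-17) = (-13/2 + 121/2 - 33/2)*(-17) = (75/2)*(-17) = -1275/2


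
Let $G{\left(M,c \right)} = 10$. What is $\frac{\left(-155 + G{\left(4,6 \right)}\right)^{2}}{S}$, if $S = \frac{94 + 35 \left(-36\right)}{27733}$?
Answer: $- \frac{583086325}{1166} \approx -5.0007 \cdot 10^{5}$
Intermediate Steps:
$S = - \frac{1166}{27733}$ ($S = \left(94 - 1260\right) \frac{1}{27733} = \left(-1166\right) \frac{1}{27733} = - \frac{1166}{27733} \approx -0.042044$)
$\frac{\left(-155 + G{\left(4,6 \right)}\right)^{2}}{S} = \frac{\left(-155 + 10\right)^{2}}{- \frac{1166}{27733}} = \left(-145\right)^{2} \left(- \frac{27733}{1166}\right) = 21025 \left(- \frac{27733}{1166}\right) = - \frac{583086325}{1166}$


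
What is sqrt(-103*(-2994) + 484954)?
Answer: 2*sqrt(198334) ≈ 890.69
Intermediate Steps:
sqrt(-103*(-2994) + 484954) = sqrt(308382 + 484954) = sqrt(793336) = 2*sqrt(198334)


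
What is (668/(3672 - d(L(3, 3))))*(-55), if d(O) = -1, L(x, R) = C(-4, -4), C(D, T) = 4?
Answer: -36740/3673 ≈ -10.003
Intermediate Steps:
L(x, R) = 4
(668/(3672 - d(L(3, 3))))*(-55) = (668/(3672 - 1*(-1)))*(-55) = (668/(3672 + 1))*(-55) = (668/3673)*(-55) = -36740/3673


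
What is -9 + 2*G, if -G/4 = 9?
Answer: -81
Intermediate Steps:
G = -36 (G = -4*9 = -36)
-9 + 2*G = -9 + 2*(-36) = -9 - 72 = -81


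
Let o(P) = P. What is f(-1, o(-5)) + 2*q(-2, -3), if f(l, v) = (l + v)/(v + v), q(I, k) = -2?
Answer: -17/5 ≈ -3.4000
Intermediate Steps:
f(l, v) = (l + v)/(2*v) (f(l, v) = (l + v)/((2*v)) = (l + v)*(1/(2*v)) = (l + v)/(2*v))
f(-1, o(-5)) + 2*q(-2, -3) = (1/2)*(-1 - 5)/(-5) + 2*(-2) = (1/2)*(-1/5)*(-6) - 4 = 3/5 - 4 = -17/5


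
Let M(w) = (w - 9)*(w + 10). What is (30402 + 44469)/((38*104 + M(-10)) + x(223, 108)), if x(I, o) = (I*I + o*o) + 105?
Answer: 74871/65450 ≈ 1.1439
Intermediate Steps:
M(w) = (-9 + w)*(10 + w)
x(I, o) = 105 + I**2 + o**2 (x(I, o) = (I**2 + o**2) + 105 = 105 + I**2 + o**2)
(30402 + 44469)/((38*104 + M(-10)) + x(223, 108)) = (30402 + 44469)/((38*104 + (-90 - 10 + (-10)**2)) + (105 + 223**2 + 108**2)) = 74871/((3952 + (-90 - 10 + 100)) + (105 + 49729 + 11664)) = 74871/((3952 + 0) + 61498) = 74871/(3952 + 61498) = 74871/65450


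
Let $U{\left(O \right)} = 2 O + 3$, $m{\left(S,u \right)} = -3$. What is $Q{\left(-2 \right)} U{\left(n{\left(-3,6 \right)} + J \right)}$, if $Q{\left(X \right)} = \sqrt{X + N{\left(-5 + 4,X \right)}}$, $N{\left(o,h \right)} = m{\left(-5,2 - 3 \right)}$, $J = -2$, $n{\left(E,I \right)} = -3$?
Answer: $- 7 i \sqrt{5} \approx - 15.652 i$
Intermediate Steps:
$N{\left(o,h \right)} = -3$
$Q{\left(X \right)} = \sqrt{-3 + X}$ ($Q{\left(X \right)} = \sqrt{X - 3} = \sqrt{-3 + X}$)
$U{\left(O \right)} = 3 + 2 O$
$Q{\left(-2 \right)} U{\left(n{\left(-3,6 \right)} + J \right)} = \sqrt{-3 - 2} \left(3 + 2 \left(-3 - 2\right)\right) = \sqrt{-5} \left(3 + 2 \left(-5\right)\right) = i \sqrt{5} \left(3 - 10\right) = i \sqrt{5} \left(-7\right) = - 7 i \sqrt{5}$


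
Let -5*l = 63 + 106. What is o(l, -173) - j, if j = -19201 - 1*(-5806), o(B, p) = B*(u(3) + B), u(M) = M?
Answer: 360901/25 ≈ 14436.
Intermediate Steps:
l = -169/5 (l = -(63 + 106)/5 = -⅕*169 = -169/5 ≈ -33.800)
o(B, p) = B*(3 + B)
j = -13395 (j = -19201 + 5806 = -13395)
o(l, -173) - j = -169*(3 - 169/5)/5 - 1*(-13395) = -169/5*(-154/5) + 13395 = 26026/25 + 13395 = 360901/25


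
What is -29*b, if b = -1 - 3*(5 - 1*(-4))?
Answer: 812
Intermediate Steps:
b = -28 (b = -1 - 3*(5 + 4) = -1 - 3*9 = -1 - 27 = -28)
-29*b = -29*(-28) = 812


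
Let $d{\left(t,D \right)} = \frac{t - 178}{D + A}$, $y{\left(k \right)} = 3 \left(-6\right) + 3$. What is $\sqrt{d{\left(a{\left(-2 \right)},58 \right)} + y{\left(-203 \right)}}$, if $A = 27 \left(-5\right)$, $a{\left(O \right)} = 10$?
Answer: $\frac{i \sqrt{1551}}{11} \approx 3.5802 i$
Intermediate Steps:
$A = -135$
$y{\left(k \right)} = -15$ ($y{\left(k \right)} = -18 + 3 = -15$)
$d{\left(t,D \right)} = \frac{-178 + t}{-135 + D}$ ($d{\left(t,D \right)} = \frac{t - 178}{D - 135} = \frac{-178 + t}{-135 + D}$)
$\sqrt{d{\left(a{\left(-2 \right)},58 \right)} + y{\left(-203 \right)}} = \sqrt{\frac{-178 + 10}{-135 + 58} - 15} = \sqrt{\frac{1}{-77} \left(-168\right) - 15} = \sqrt{\left(- \frac{1}{77}\right) \left(-168\right) - 15} = \sqrt{\frac{24}{11} - 15} = \sqrt{- \frac{141}{11}} = \frac{i \sqrt{1551}}{11}$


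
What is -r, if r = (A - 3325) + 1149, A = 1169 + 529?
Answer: 478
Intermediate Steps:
A = 1698
r = -478 (r = (1698 - 3325) + 1149 = -1627 + 1149 = -478)
-r = -1*(-478) = 478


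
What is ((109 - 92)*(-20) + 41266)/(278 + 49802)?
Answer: 20463/25040 ≈ 0.81721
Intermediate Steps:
((109 - 92)*(-20) + 41266)/(278 + 49802) = (17*(-20) + 41266)/50080 = (-340 + 41266)*(1/50080) = 40926*(1/50080) = 20463/25040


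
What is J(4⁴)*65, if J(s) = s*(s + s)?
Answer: 8519680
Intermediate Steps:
J(s) = 2*s² (J(s) = s*(2*s) = 2*s²)
J(4⁴)*65 = (2*(4⁴)²)*65 = (2*256²)*65 = (2*65536)*65 = 131072*65 = 8519680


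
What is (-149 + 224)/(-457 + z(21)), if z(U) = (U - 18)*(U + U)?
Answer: -75/331 ≈ -0.22659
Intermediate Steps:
z(U) = 2*U*(-18 + U) (z(U) = (-18 + U)*(2*U) = 2*U*(-18 + U))
(-149 + 224)/(-457 + z(21)) = (-149 + 224)/(-457 + 2*21*(-18 + 21)) = 75/(-457 + 2*21*3) = 75/(-457 + 126) = 75/(-331) = 75*(-1/331) = -75/331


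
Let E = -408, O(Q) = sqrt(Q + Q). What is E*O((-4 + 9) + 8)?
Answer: -408*sqrt(26) ≈ -2080.4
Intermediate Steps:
O(Q) = sqrt(2)*sqrt(Q) (O(Q) = sqrt(2*Q) = sqrt(2)*sqrt(Q))
E*O((-4 + 9) + 8) = -408*sqrt(2)*sqrt((-4 + 9) + 8) = -408*sqrt(2)*sqrt(5 + 8) = -408*sqrt(2)*sqrt(13) = -408*sqrt(26)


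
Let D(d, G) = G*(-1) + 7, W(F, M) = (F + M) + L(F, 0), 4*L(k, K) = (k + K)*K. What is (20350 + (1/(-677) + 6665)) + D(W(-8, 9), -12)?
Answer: 18302017/677 ≈ 27034.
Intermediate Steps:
L(k, K) = K*(K + k)/4 (L(k, K) = ((k + K)*K)/4 = ((K + k)*K)/4 = (K*(K + k))/4 = K*(K + k)/4)
W(F, M) = F + M (W(F, M) = (F + M) + (¼)*0*(0 + F) = (F + M) + (¼)*0*F = (F + M) + 0 = F + M)
D(d, G) = 7 - G (D(d, G) = -G + 7 = 7 - G)
(20350 + (1/(-677) + 6665)) + D(W(-8, 9), -12) = (20350 + (1/(-677) + 6665)) + (7 - 1*(-12)) = (20350 + (-1/677 + 6665)) + (7 + 12) = (20350 + 4512204/677) + 19 = 18289154/677 + 19 = 18302017/677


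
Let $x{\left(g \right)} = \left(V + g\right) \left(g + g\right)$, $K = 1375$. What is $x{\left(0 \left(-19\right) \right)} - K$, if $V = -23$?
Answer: $-1375$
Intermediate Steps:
$x{\left(g \right)} = 2 g \left(-23 + g\right)$ ($x{\left(g \right)} = \left(-23 + g\right) \left(g + g\right) = \left(-23 + g\right) 2 g = 2 g \left(-23 + g\right)$)
$x{\left(0 \left(-19\right) \right)} - K = 2 \cdot 0 \left(-19\right) \left(-23 + 0 \left(-19\right)\right) - 1375 = 2 \cdot 0 \left(-23 + 0\right) - 1375 = 2 \cdot 0 \left(-23\right) - 1375 = 0 - 1375 = -1375$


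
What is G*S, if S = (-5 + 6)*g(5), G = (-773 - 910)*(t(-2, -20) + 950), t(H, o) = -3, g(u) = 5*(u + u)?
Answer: -79690050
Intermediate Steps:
g(u) = 10*u (g(u) = 5*(2*u) = 10*u)
G = -1593801 (G = (-773 - 910)*(-3 + 950) = -1683*947 = -1593801)
S = 50 (S = (-5 + 6)*(10*5) = 1*50 = 50)
G*S = -1593801*50 = -79690050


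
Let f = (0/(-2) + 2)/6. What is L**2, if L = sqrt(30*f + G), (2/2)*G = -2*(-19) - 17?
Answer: 31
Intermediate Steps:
G = 21 (G = -2*(-19) - 17 = 38 - 17 = 21)
f = 1/3 (f = (0*(-1/2) + 2)*(1/6) = (0 + 2)*(1/6) = 2*(1/6) = 1/3 ≈ 0.33333)
L = sqrt(31) (L = sqrt(30*(1/3) + 21) = sqrt(10 + 21) = sqrt(31) ≈ 5.5678)
L**2 = (sqrt(31))**2 = 31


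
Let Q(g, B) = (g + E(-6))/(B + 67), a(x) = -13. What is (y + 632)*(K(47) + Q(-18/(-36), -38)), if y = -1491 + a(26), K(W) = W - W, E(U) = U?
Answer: 4796/29 ≈ 165.38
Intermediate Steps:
Q(g, B) = (-6 + g)/(67 + B) (Q(g, B) = (g - 6)/(B + 67) = (-6 + g)/(67 + B))
K(W) = 0
y = -1504 (y = -1491 - 13 = -1504)
(y + 632)*(K(47) + Q(-18/(-36), -38)) = (-1504 + 632)*(0 + (-6 - 18/(-36))/(67 - 38)) = -872*(0 + (-6 - 18*(-1/36))/29) = -872*(0 + (-6 + 1/2)/29) = -872*(0 + (1/29)*(-11/2)) = -872*(0 - 11/58) = -872*(-11/58) = 4796/29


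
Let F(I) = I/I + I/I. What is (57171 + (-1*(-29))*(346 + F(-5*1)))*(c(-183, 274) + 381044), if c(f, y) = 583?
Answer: 25669376901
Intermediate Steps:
F(I) = 2 (F(I) = 1 + 1 = 2)
(57171 + (-1*(-29))*(346 + F(-5*1)))*(c(-183, 274) + 381044) = (57171 + (-1*(-29))*(346 + 2))*(583 + 381044) = (57171 + 29*348)*381627 = (57171 + 10092)*381627 = 67263*381627 = 25669376901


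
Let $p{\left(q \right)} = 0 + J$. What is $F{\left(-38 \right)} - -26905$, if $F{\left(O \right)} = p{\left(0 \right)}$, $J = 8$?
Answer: $26913$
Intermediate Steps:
$p{\left(q \right)} = 8$ ($p{\left(q \right)} = 0 + 8 = 8$)
$F{\left(O \right)} = 8$
$F{\left(-38 \right)} - -26905 = 8 - -26905 = 8 + 26905 = 26913$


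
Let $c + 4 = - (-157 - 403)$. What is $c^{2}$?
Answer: $309136$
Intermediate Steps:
$c = 556$ ($c = -4 - \left(-157 - 403\right) = -4 - -560 = -4 + 560 = 556$)
$c^{2} = 556^{2} = 309136$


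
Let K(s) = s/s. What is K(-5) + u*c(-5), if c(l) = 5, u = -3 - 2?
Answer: -24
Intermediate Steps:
u = -5
K(s) = 1
K(-5) + u*c(-5) = 1 - 5*5 = 1 - 25 = -24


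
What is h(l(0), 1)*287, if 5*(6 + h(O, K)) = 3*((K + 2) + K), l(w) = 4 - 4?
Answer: -5166/5 ≈ -1033.2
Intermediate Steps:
l(w) = 0
h(O, K) = -24/5 + 6*K/5 (h(O, K) = -6 + (3*((K + 2) + K))/5 = -6 + (3*((2 + K) + K))/5 = -6 + (3*(2 + 2*K))/5 = -6 + (6 + 6*K)/5 = -6 + (6/5 + 6*K/5) = -24/5 + 6*K/5)
h(l(0), 1)*287 = (-24/5 + (6/5)*1)*287 = (-24/5 + 6/5)*287 = -18/5*287 = -5166/5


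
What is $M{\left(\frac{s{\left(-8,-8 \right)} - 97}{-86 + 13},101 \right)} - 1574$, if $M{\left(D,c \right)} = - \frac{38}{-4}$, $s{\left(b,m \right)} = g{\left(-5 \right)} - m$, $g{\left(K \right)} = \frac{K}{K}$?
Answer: $- \frac{3129}{2} \approx -1564.5$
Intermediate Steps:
$g{\left(K \right)} = 1$
$s{\left(b,m \right)} = 1 - m$
$M{\left(D,c \right)} = \frac{19}{2}$ ($M{\left(D,c \right)} = \left(-38\right) \left(- \frac{1}{4}\right) = \frac{19}{2}$)
$M{\left(\frac{s{\left(-8,-8 \right)} - 97}{-86 + 13},101 \right)} - 1574 = \frac{19}{2} - 1574 = - \frac{3129}{2}$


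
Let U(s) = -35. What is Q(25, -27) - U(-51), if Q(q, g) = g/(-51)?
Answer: 604/17 ≈ 35.529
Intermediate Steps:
Q(q, g) = -g/51 (Q(q, g) = g*(-1/51) = -g/51)
Q(25, -27) - U(-51) = -1/51*(-27) - 1*(-35) = 9/17 + 35 = 604/17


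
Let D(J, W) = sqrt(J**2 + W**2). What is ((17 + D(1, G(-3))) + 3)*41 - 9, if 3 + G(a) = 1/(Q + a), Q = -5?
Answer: 811 + 41*sqrt(689)/8 ≈ 945.53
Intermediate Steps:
G(a) = -3 + 1/(-5 + a)
((17 + D(1, G(-3))) + 3)*41 - 9 = ((17 + sqrt(1**2 + ((16 - 3*(-3))/(-5 - 3))**2)) + 3)*41 - 9 = ((17 + sqrt(1 + ((16 + 9)/(-8))**2)) + 3)*41 - 9 = ((17 + sqrt(1 + (-1/8*25)**2)) + 3)*41 - 9 = ((17 + sqrt(1 + (-25/8)**2)) + 3)*41 - 9 = ((17 + sqrt(1 + 625/64)) + 3)*41 - 9 = ((17 + sqrt(689/64)) + 3)*41 - 9 = ((17 + sqrt(689)/8) + 3)*41 - 9 = (20 + sqrt(689)/8)*41 - 9 = (820 + 41*sqrt(689)/8) - 9 = 811 + 41*sqrt(689)/8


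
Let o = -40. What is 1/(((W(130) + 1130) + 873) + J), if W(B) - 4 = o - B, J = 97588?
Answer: 1/99425 ≈ 1.0058e-5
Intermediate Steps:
W(B) = -36 - B (W(B) = 4 + (-40 - B) = -36 - B)
1/(((W(130) + 1130) + 873) + J) = 1/((((-36 - 1*130) + 1130) + 873) + 97588) = 1/((((-36 - 130) + 1130) + 873) + 97588) = 1/(((-166 + 1130) + 873) + 97588) = 1/((964 + 873) + 97588) = 1/(1837 + 97588) = 1/99425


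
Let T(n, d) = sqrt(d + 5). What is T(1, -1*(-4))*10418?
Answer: 31254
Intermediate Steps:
T(n, d) = sqrt(5 + d)
T(1, -1*(-4))*10418 = sqrt(5 - 1*(-4))*10418 = sqrt(5 + 4)*10418 = sqrt(9)*10418 = 3*10418 = 31254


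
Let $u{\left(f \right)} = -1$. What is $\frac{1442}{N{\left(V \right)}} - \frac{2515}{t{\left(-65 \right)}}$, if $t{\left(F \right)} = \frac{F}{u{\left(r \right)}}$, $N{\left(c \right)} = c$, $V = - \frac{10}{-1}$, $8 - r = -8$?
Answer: $\frac{6858}{65} \approx 105.51$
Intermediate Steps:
$r = 16$ ($r = 8 - -8 = 8 + 8 = 16$)
$V = 10$ ($V = \left(-10\right) \left(-1\right) = 10$)
$t{\left(F \right)} = - F$ ($t{\left(F \right)} = \frac{F}{-1} = F \left(-1\right) = - F$)
$\frac{1442}{N{\left(V \right)}} - \frac{2515}{t{\left(-65 \right)}} = \frac{1442}{10} - \frac{2515}{\left(-1\right) \left(-65\right)} = 1442 \cdot \frac{1}{10} - \frac{2515}{65} = \frac{721}{5} - \frac{503}{13} = \frac{6858}{65}$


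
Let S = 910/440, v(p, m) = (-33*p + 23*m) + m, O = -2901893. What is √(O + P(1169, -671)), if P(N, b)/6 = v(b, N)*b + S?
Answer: I*√99221478422/22 ≈ 14318.0*I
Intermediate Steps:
v(p, m) = -33*p + 24*m
S = 91/44 (S = 910*(1/440) = 91/44 ≈ 2.0682)
P(N, b) = 273/22 + 6*b*(-33*b + 24*N) (P(N, b) = 6*((-33*b + 24*N)*b + 91/44) = 6*(b*(-33*b + 24*N) + 91/44) = 6*(91/44 + b*(-33*b + 24*N)) = 273/22 + 6*b*(-33*b + 24*N))
√(O + P(1169, -671)) = √(-2901893 + (273/22 + 18*(-671)*(-11*(-671) + 8*1169))) = √(-2901893 + (273/22 + 18*(-671)*(7381 + 9352))) = √(-2901893 + (273/22 + 18*(-671)*16733)) = √(-2901893 + (273/22 - 202101174)) = √(-2901893 - 4446225555/22) = √(-4510067201/22) = I*√99221478422/22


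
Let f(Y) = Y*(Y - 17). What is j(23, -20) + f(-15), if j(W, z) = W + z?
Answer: 483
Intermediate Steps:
f(Y) = Y*(-17 + Y)
j(23, -20) + f(-15) = (23 - 20) - 15*(-17 - 15) = 3 - 15*(-32) = 3 + 480 = 483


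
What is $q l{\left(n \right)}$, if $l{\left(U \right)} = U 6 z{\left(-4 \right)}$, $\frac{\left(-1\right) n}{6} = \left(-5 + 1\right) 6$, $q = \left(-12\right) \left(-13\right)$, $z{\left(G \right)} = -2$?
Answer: $-269568$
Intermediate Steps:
$q = 156$
$n = 144$ ($n = - 6 \left(-5 + 1\right) 6 = - 6 \left(\left(-4\right) 6\right) = \left(-6\right) \left(-24\right) = 144$)
$l{\left(U \right)} = - 12 U$ ($l{\left(U \right)} = U 6 \left(-2\right) = 6 U \left(-2\right) = - 12 U$)
$q l{\left(n \right)} = 156 \left(\left(-12\right) 144\right) = 156 \left(-1728\right) = -269568$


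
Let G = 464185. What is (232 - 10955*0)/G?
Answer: 232/464185 ≈ 0.00049980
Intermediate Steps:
(232 - 10955*0)/G = (232 - 10955*0)/464185 = (232 - 313*0)*(1/464185) = (232 + 0)*(1/464185) = 232*(1/464185) = 232/464185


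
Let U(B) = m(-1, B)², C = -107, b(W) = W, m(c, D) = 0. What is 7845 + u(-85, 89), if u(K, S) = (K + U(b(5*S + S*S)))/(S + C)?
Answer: 141295/18 ≈ 7849.7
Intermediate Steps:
U(B) = 0 (U(B) = 0² = 0)
u(K, S) = K/(-107 + S) (u(K, S) = (K + 0)/(S - 107) = K/(-107 + S))
7845 + u(-85, 89) = 7845 - 85/(-107 + 89) = 7845 - 85/(-18) = 7845 - 85*(-1/18) = 7845 + 85/18 = 141295/18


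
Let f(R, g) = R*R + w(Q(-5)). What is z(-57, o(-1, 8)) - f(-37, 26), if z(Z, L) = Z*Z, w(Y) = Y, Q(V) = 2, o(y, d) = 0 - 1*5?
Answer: 1878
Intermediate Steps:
o(y, d) = -5 (o(y, d) = 0 - 5 = -5)
z(Z, L) = Z²
f(R, g) = 2 + R² (f(R, g) = R*R + 2 = R² + 2 = 2 + R²)
z(-57, o(-1, 8)) - f(-37, 26) = (-57)² - (2 + (-37)²) = 3249 - (2 + 1369) = 3249 - 1*1371 = 3249 - 1371 = 1878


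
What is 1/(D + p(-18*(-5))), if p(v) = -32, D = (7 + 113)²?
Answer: 1/14368 ≈ 6.9599e-5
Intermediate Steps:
D = 14400 (D = 120² = 14400)
1/(D + p(-18*(-5))) = 1/(14400 - 32) = 1/14368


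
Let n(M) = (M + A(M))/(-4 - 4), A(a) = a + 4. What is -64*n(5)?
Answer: 112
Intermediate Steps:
A(a) = 4 + a
n(M) = -½ - M/4 (n(M) = (M + (4 + M))/(-4 - 4) = (4 + 2*M)/(-8) = (4 + 2*M)*(-⅛) = -½ - M/4)
-64*n(5) = -64*(-½ - ¼*5) = -64*(-½ - 5/4) = -64*(-7/4) = 112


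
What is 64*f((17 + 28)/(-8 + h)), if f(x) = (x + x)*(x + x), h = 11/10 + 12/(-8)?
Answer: 360000/49 ≈ 7346.9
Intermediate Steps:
h = -2/5 (h = 11*(1/10) + 12*(-1/8) = 11/10 - 3/2 = -2/5 ≈ -0.40000)
f(x) = 4*x**2 (f(x) = (2*x)*(2*x) = 4*x**2)
64*f((17 + 28)/(-8 + h)) = 64*(4*((17 + 28)/(-8 - 2/5))**2) = 64*(4*(45/(-42/5))**2) = 64*(4*(45*(-5/42))**2) = 64*(4*(-75/14)**2) = 64*(4*(5625/196)) = 64*(5625/49) = 360000/49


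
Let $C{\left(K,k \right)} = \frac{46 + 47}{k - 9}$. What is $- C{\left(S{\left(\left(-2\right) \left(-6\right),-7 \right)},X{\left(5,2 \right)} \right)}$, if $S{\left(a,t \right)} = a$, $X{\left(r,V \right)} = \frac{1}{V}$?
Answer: $\frac{186}{17} \approx 10.941$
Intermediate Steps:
$C{\left(K,k \right)} = \frac{93}{-9 + k}$
$- C{\left(S{\left(\left(-2\right) \left(-6\right),-7 \right)},X{\left(5,2 \right)} \right)} = - \frac{93}{-9 + \frac{1}{2}} = - \frac{93}{- \frac{17}{2}} = - \frac{93 \left(-2\right)}{17} = \left(-1\right) \left(- \frac{186}{17}\right) = \frac{186}{17}$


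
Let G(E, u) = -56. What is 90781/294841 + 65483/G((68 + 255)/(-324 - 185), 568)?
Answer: -19301989467/16511096 ≈ -1169.0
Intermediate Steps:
90781/294841 + 65483/G((68 + 255)/(-324 - 185), 568) = 90781/294841 + 65483/(-56) = 90781*(1/294841) + 65483*(-1/56) = 90781/294841 - 65483/56 = -19301989467/16511096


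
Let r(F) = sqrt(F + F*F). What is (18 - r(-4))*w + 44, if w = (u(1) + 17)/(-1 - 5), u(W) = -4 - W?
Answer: 8 + 4*sqrt(3) ≈ 14.928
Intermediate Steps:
r(F) = sqrt(F + F**2)
w = -2 (w = ((-4 - 1*1) + 17)/(-1 - 5) = ((-4 - 1) + 17)/(-6) = (-5 + 17)*(-1/6) = 12*(-1/6) = -2)
(18 - r(-4))*w + 44 = (18 - sqrt(-4*(1 - 4)))*(-2) + 44 = (18 - sqrt(-4*(-3)))*(-2) + 44 = (18 - sqrt(12))*(-2) + 44 = (18 - 2*sqrt(3))*(-2) + 44 = (-36 + 4*sqrt(3)) + 44 = 8 + 4*sqrt(3)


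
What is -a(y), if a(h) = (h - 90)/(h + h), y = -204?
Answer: -49/68 ≈ -0.72059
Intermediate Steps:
a(h) = (-90 + h)/(2*h) (a(h) = (-90 + h)/((2*h)) = (-90 + h)*(1/(2*h)) = (-90 + h)/(2*h))
-a(y) = -(-90 - 204)/(2*(-204)) = -(-1)*(-294)/(2*204) = -1*49/68 = -49/68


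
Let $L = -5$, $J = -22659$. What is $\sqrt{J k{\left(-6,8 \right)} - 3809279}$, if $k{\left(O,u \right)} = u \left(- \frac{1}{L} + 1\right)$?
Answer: $\frac{i \sqrt{100670135}}{5} \approx 2006.7 i$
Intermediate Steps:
$k{\left(O,u \right)} = \frac{6 u}{5}$ ($k{\left(O,u \right)} = u \left(- \frac{1}{-5} + 1\right) = u \left(\left(-1\right) \left(- \frac{1}{5}\right) + 1\right) = u \left(\frac{1}{5} + 1\right) = u \frac{6}{5} = \frac{6 u}{5}$)
$\sqrt{J k{\left(-6,8 \right)} - 3809279} = \sqrt{- 22659 \cdot \frac{6}{5} \cdot 8 - 3809279} = \sqrt{\left(-22659\right) \frac{48}{5} - 3809279} = \sqrt{- \frac{1087632}{5} - 3809279} = \sqrt{- \frac{20134027}{5}} = \frac{i \sqrt{100670135}}{5}$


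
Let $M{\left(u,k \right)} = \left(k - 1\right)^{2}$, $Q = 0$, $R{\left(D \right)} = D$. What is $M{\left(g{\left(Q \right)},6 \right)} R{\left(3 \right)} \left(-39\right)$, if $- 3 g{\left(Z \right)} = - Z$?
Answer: $-2925$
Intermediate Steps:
$g{\left(Z \right)} = \frac{Z}{3}$ ($g{\left(Z \right)} = - \frac{\left(-1\right) Z}{3} = \frac{Z}{3}$)
$M{\left(u,k \right)} = \left(-1 + k\right)^{2}$
$M{\left(g{\left(Q \right)},6 \right)} R{\left(3 \right)} \left(-39\right) = \left(-1 + 6\right)^{2} \cdot 3 \left(-39\right) = 5^{2} \cdot 3 \left(-39\right) = 25 \cdot 3 \left(-39\right) = 75 \left(-39\right) = -2925$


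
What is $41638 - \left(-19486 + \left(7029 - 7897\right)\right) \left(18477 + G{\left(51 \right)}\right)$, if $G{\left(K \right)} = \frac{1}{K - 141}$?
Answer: $\frac{16925502143}{45} \approx 3.7612 \cdot 10^{8}$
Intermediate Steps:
$G{\left(K \right)} = \frac{1}{-141 + K}$
$41638 - \left(-19486 + \left(7029 - 7897\right)\right) \left(18477 + G{\left(51 \right)}\right) = 41638 - \left(-19486 + \left(7029 - 7897\right)\right) \left(18477 + \frac{1}{-141 + 51}\right) = 41638 - \left(-19486 + \left(7029 - 7897\right)\right) \left(18477 + \frac{1}{-90}\right) = 41638 - \left(-19486 - 868\right) \left(18477 - \frac{1}{90}\right) = 41638 - \left(-20354\right) \frac{1662929}{90} = 41638 - - \frac{16923628433}{45} = 41638 + \frac{16923628433}{45} = \frac{16925502143}{45}$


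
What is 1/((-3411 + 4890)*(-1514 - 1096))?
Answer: -1/3860190 ≈ -2.5905e-7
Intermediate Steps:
1/((-3411 + 4890)*(-1514 - 1096)) = 1/(1479*(-2610)) = 1/(-3860190) = -1/3860190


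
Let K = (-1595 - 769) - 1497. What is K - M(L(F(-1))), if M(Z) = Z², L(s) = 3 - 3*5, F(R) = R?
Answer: -4005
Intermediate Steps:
L(s) = -12 (L(s) = 3 - 15 = -12)
K = -3861 (K = -2364 - 1497 = -3861)
K - M(L(F(-1))) = -3861 - 1*(-12)² = -3861 - 1*144 = -3861 - 144 = -4005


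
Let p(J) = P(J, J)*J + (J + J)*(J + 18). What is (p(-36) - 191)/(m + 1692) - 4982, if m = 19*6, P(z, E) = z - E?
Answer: -8996387/1806 ≈ -4981.4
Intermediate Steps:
m = 114
p(J) = 2*J*(18 + J) (p(J) = (J - J)*J + (J + J)*(J + 18) = 0*J + (2*J)*(18 + J) = 0 + 2*J*(18 + J) = 2*J*(18 + J))
(p(-36) - 191)/(m + 1692) - 4982 = (2*(-36)*(18 - 36) - 191)/(114 + 1692) - 4982 = (2*(-36)*(-18) - 191)/1806 - 4982 = (1296 - 191)*(1/1806) - 4982 = 1105*(1/1806) - 4982 = 1105/1806 - 4982 = -8996387/1806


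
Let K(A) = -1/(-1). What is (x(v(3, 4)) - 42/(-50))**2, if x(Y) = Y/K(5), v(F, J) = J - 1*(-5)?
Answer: 60516/625 ≈ 96.826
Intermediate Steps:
K(A) = 1 (K(A) = -1*(-1) = 1)
v(F, J) = 5 + J (v(F, J) = J + 5 = 5 + J)
x(Y) = Y (x(Y) = Y/1 = Y*1 = Y)
(x(v(3, 4)) - 42/(-50))**2 = ((5 + 4) - 42/(-50))**2 = (9 - 42*(-1)/50)**2 = (9 - 1*(-21/25))**2 = (9 + 21/25)**2 = (246/25)**2 = 60516/625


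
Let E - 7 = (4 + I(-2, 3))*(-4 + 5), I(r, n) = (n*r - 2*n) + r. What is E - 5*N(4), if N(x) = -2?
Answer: 7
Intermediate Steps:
I(r, n) = r - 2*n + n*r (I(r, n) = (-2*n + n*r) + r = r - 2*n + n*r)
E = -3 (E = 7 + (4 + (-2 - 2*3 + 3*(-2)))*(-4 + 5) = 7 + (4 + (-2 - 6 - 6))*1 = 7 + (4 - 14)*1 = 7 - 10*1 = 7 - 10 = -3)
E - 5*N(4) = -3 - 5*(-2) = -3 + 10 = 7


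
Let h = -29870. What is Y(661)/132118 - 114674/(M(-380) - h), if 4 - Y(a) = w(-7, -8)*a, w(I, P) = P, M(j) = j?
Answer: -535515659/139148565 ≈ -3.8485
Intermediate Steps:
Y(a) = 4 + 8*a (Y(a) = 4 - (-8)*a = 4 + 8*a)
Y(661)/132118 - 114674/(M(-380) - h) = (4 + 8*661)/132118 - 114674/(-380 - 1*(-29870)) = (4 + 5288)*(1/132118) - 114674/(-380 + 29870) = 5292*(1/132118) - 114674/29490 = 378/9437 - 114674*1/29490 = 378/9437 - 57337/14745 = -535515659/139148565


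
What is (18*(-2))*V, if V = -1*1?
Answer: 36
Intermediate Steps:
V = -1
(18*(-2))*V = (18*(-2))*(-1) = -36*(-1) = 36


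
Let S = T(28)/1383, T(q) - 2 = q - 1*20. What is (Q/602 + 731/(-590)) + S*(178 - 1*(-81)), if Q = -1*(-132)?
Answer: 209509247/245606970 ≈ 0.85303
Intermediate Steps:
T(q) = -18 + q (T(q) = 2 + (q - 1*20) = 2 + (q - 20) = 2 + (-20 + q) = -18 + q)
Q = 132
S = 10/1383 (S = (-18 + 28)/1383 = 10*(1/1383) = 10/1383 ≈ 0.0072307)
(Q/602 + 731/(-590)) + S*(178 - 1*(-81)) = (132/602 + 731/(-590)) + 10*(178 - 1*(-81))/1383 = (132*(1/602) + 731*(-1/590)) + 10*(178 + 81)/1383 = (66/301 - 731/590) + (10/1383)*259 = -181091/177590 + 2590/1383 = 209509247/245606970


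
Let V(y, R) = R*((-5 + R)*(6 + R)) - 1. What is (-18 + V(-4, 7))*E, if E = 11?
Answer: 1793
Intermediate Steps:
V(y, R) = -1 + R*(-5 + R)*(6 + R) (V(y, R) = R*(-5 + R)*(6 + R) - 1 = -1 + R*(-5 + R)*(6 + R))
(-18 + V(-4, 7))*E = (-18 + (-1 + 7² + 7³ - 30*7))*11 = (-18 + (-1 + 49 + 343 - 210))*11 = (-18 + 181)*11 = 163*11 = 1793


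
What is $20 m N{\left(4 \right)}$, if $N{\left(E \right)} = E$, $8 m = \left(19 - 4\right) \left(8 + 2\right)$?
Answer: $1500$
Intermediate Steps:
$m = \frac{75}{4}$ ($m = \frac{\left(19 - 4\right) \left(8 + 2\right)}{8} = \frac{15 \cdot 10}{8} = \frac{1}{8} \cdot 150 = \frac{75}{4} \approx 18.75$)
$20 m N{\left(4 \right)} = 20 \cdot \frac{75}{4} \cdot 4 = 375 \cdot 4 = 1500$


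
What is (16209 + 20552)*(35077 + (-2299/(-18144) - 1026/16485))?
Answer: 18365943832519891/14243040 ≈ 1.2895e+9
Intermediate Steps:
(16209 + 20552)*(35077 + (-2299/(-18144) - 1026/16485)) = 36761*(35077 + (-2299*(-1/18144) - 1026*1/16485)) = 36761*(35077 + (2299/18144 - 342/5495)) = 36761*(35077 + 918251/14243040) = 36761*(499604032331/14243040) = 18365943832519891/14243040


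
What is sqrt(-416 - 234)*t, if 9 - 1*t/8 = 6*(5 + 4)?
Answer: -1800*I*sqrt(26) ≈ -9178.2*I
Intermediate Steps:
t = -360 (t = 72 - 48*(5 + 4) = 72 - 48*9 = 72 - 8*54 = 72 - 432 = -360)
sqrt(-416 - 234)*t = sqrt(-416 - 234)*(-360) = sqrt(-650)*(-360) = (5*I*sqrt(26))*(-360) = -1800*I*sqrt(26)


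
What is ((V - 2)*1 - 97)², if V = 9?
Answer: 8100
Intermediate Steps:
((V - 2)*1 - 97)² = ((9 - 2)*1 - 97)² = (7*1 - 97)² = (7 - 97)² = (-90)² = 8100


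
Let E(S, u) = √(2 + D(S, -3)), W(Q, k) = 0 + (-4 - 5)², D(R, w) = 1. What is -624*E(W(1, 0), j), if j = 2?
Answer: -624*√3 ≈ -1080.8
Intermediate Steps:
W(Q, k) = 81 (W(Q, k) = 0 + (-9)² = 0 + 81 = 81)
E(S, u) = √3 (E(S, u) = √(2 + 1) = √3)
-624*E(W(1, 0), j) = -624*√3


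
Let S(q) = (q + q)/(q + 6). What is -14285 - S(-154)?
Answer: -528622/37 ≈ -14287.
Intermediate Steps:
S(q) = 2*q/(6 + q) (S(q) = (2*q)/(6 + q) = 2*q/(6 + q))
-14285 - S(-154) = -14285 - 2*(-154)/(6 - 154) = -14285 - 2*(-154)/(-148) = -14285 - 2*(-154)*(-1)/148 = -14285 - 1*77/37 = -14285 - 77/37 = -528622/37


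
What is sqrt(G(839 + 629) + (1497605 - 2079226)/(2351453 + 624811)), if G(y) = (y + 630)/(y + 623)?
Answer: sqrt(10730897057299254)/115247556 ≈ 0.89885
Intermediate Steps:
G(y) = (630 + y)/(623 + y)
sqrt(G(839 + 629) + (1497605 - 2079226)/(2351453 + 624811)) = sqrt((630 + (839 + 629))/(623 + (839 + 629)) + (1497605 - 2079226)/(2351453 + 624811)) = sqrt((630 + 1468)/(623 + 1468) - 581621/2976264) = sqrt(2098/2091 - 581621*1/2976264) = sqrt((1/2091)*2098 - 581621/2976264) = sqrt(2098/2091 - 581621/2976264) = sqrt(1676010787/2074456008) = sqrt(10730897057299254)/115247556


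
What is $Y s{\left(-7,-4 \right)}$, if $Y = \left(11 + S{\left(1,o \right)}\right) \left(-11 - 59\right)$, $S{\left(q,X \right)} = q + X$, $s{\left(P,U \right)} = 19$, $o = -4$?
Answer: $-10640$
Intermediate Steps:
$S{\left(q,X \right)} = X + q$
$Y = -560$ ($Y = \left(11 + \left(-4 + 1\right)\right) \left(-11 - 59\right) = \left(11 - 3\right) \left(-70\right) = 8 \left(-70\right) = -560$)
$Y s{\left(-7,-4 \right)} = \left(-560\right) 19 = -10640$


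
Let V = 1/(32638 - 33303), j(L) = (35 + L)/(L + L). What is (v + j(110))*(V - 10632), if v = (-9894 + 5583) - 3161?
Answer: 2324277105659/29260 ≈ 7.9435e+7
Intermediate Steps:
j(L) = (35 + L)/(2*L) (j(L) = (35 + L)/((2*L)) = (35 + L)*(1/(2*L)) = (35 + L)/(2*L))
v = -7472 (v = -4311 - 3161 = -7472)
V = -1/665 (V = 1/(-665) = -1/665 ≈ -0.0015038)
(v + j(110))*(V - 10632) = (-7472 + (½)*(35 + 110)/110)*(-1/665 - 10632) = (-7472 + (½)*(1/110)*145)*(-7070281/665) = (-7472 + 29/44)*(-7070281/665) = -328739/44*(-7070281/665) = 2324277105659/29260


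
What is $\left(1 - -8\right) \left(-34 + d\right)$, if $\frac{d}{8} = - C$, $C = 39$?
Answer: $-3114$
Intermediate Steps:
$d = -312$ ($d = 8 \left(\left(-1\right) 39\right) = 8 \left(-39\right) = -312$)
$\left(1 - -8\right) \left(-34 + d\right) = \left(1 - -8\right) \left(-34 - 312\right) = \left(1 + 8\right) \left(-346\right) = 9 \left(-346\right) = -3114$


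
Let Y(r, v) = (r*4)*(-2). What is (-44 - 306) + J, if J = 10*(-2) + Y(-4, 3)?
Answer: -338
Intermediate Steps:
Y(r, v) = -8*r (Y(r, v) = (4*r)*(-2) = -8*r)
J = 12 (J = 10*(-2) - 8*(-4) = -20 + 32 = 12)
(-44 - 306) + J = (-44 - 306) + 12 = -350 + 12 = -338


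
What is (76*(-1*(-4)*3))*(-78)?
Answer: -71136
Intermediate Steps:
(76*(-1*(-4)*3))*(-78) = (76*(4*3))*(-78) = (76*12)*(-78) = 912*(-78) = -71136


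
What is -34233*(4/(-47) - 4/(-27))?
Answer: -912880/423 ≈ -2158.1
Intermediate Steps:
-34233*(4/(-47) - 4/(-27)) = -34233*(4*(-1/47) - 4*(-1/27)) = -34233*(-4/47 + 4/27) = -34233*80/1269 = -912880/423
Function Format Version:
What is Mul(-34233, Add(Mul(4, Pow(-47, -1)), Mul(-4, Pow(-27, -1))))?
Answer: Rational(-912880, 423) ≈ -2158.1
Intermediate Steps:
Mul(-34233, Add(Mul(4, Pow(-47, -1)), Mul(-4, Pow(-27, -1)))) = Mul(-34233, Add(Mul(4, Rational(-1, 47)), Mul(-4, Rational(-1, 27)))) = Mul(-34233, Add(Rational(-4, 47), Rational(4, 27))) = Mul(-34233, Rational(80, 1269)) = Rational(-912880, 423)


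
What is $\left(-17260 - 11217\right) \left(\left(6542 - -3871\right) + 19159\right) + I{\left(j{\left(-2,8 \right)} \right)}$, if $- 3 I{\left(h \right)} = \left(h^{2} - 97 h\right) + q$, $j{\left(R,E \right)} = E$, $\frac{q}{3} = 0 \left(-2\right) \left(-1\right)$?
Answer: $- \frac{2526364820}{3} \approx -8.4212 \cdot 10^{8}$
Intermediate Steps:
$q = 0$ ($q = 3 \cdot 0 \left(-2\right) \left(-1\right) = 3 \cdot 0 \left(-1\right) = 3 \cdot 0 = 0$)
$I{\left(h \right)} = - \frac{h^{2}}{3} + \frac{97 h}{3}$ ($I{\left(h \right)} = - \frac{\left(h^{2} - 97 h\right) + 0}{3} = - \frac{h^{2} - 97 h}{3} = - \frac{h^{2}}{3} + \frac{97 h}{3}$)
$\left(-17260 - 11217\right) \left(\left(6542 - -3871\right) + 19159\right) + I{\left(j{\left(-2,8 \right)} \right)} = \left(-17260 - 11217\right) \left(\left(6542 - -3871\right) + 19159\right) + \frac{1}{3} \cdot 8 \left(97 - 8\right) = - 28477 \left(\left(6542 + 3871\right) + 19159\right) + \frac{1}{3} \cdot 8 \left(97 - 8\right) = - 28477 \left(10413 + 19159\right) + \frac{1}{3} \cdot 8 \cdot 89 = \left(-28477\right) 29572 + \frac{712}{3} = -842121844 + \frac{712}{3} = - \frac{2526364820}{3}$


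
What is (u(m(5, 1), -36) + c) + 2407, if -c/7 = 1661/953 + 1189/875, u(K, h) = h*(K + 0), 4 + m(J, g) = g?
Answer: 297012883/119125 ≈ 2493.3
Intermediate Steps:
m(J, g) = -4 + g
u(K, h) = K*h (u(K, h) = h*K = K*h)
c = -2586492/119125 (c = -7*(1661/953 + 1189/875) = -7*2586492/833875 = -2586492/119125 ≈ -21.712)
(u(m(5, 1), -36) + c) + 2407 = ((-4 + 1)*(-36) - 2586492/119125) + 2407 = (-3*(-36) - 2586492/119125) + 2407 = (108 - 2586492/119125) + 2407 = 10279008/119125 + 2407 = 297012883/119125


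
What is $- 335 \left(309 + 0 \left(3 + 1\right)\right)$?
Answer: $-103515$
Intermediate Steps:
$- 335 \left(309 + 0 \left(3 + 1\right)\right) = - 335 \left(309 + 0 \cdot 4\right) = - 335 \left(309 + 0\right) = \left(-335\right) 309 = -103515$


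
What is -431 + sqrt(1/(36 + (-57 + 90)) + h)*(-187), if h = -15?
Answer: -431 - 187*I*sqrt(71346)/69 ≈ -431.0 - 723.9*I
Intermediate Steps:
-431 + sqrt(1/(36 + (-57 + 90)) + h)*(-187) = -431 + sqrt(1/(36 + (-57 + 90)) - 15)*(-187) = -431 + sqrt(1/(36 + 33) - 15)*(-187) = -431 + sqrt(1/69 - 15)*(-187) = -431 + sqrt(-1034/69)*(-187) = -431 + (I*sqrt(71346)/69)*(-187) = -431 - 187*I*sqrt(71346)/69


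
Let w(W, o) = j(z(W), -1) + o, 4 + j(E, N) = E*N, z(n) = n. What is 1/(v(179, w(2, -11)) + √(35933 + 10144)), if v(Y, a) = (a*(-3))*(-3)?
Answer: 51/7556 + √46077/22668 ≈ 0.016219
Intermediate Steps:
j(E, N) = -4 + E*N
w(W, o) = -4 + o - W (w(W, o) = (-4 + W*(-1)) + o = (-4 - W) + o = -4 + o - W)
v(Y, a) = 9*a (v(Y, a) = -3*a*(-3) = 9*a)
1/(v(179, w(2, -11)) + √(35933 + 10144)) = 1/(9*(-4 - 11 - 1*2) + √(35933 + 10144)) = 1/(9*(-4 - 11 - 2) + √46077) = 1/(9*(-17) + √46077) = 1/(-153 + √46077)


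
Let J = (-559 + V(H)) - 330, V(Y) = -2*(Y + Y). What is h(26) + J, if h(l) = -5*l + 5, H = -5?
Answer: -994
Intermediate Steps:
V(Y) = -4*Y
h(l) = 5 - 5*l
J = -869 (J = (-559 - 4*(-5)) - 330 = (-559 + 20) - 330 = -539 - 330 = -869)
h(26) + J = (5 - 5*26) - 869 = (5 - 130) - 869 = -125 - 869 = -994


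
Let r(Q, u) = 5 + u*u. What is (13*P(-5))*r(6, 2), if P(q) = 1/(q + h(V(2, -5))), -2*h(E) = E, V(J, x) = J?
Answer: -39/2 ≈ -19.500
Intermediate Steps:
r(Q, u) = 5 + u²
h(E) = -E/2
P(q) = 1/(-1 + q) (P(q) = 1/(q - ½*2) = 1/(q - 1) = 1/(-1 + q))
(13*P(-5))*r(6, 2) = (13/(-1 - 5))*(5 + 2²) = (13/(-6))*(5 + 4) = (13*(-⅙))*9 = -13/6*9 = -39/2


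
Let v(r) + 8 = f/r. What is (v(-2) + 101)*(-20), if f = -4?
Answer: -1900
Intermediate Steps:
v(r) = -8 - 4/r
(v(-2) + 101)*(-20) = ((-8 - 4/(-2)) + 101)*(-20) = ((-8 - 4*(-1/2)) + 101)*(-20) = ((-8 + 2) + 101)*(-20) = (-6 + 101)*(-20) = 95*(-20) = -1900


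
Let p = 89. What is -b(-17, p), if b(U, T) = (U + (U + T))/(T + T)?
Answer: -55/178 ≈ -0.30899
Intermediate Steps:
b(U, T) = (T + 2*U)/(2*T) (b(U, T) = (U + (T + U))/((2*T)) = (T + 2*U)*(1/(2*T)) = (T + 2*U)/(2*T))
-b(-17, p) = -(-17 + (½)*89)/89 = -(-17 + 89/2)/89 = -55/(89*2) = -1*55/178 = -55/178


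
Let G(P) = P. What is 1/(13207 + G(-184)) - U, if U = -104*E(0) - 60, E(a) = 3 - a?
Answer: 4844557/13023 ≈ 372.00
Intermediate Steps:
U = -372 (U = -104*(3 - 1*0) - 60 = -104*(3 + 0) - 60 = -104*3 - 60 = -312 - 60 = -372)
1/(13207 + G(-184)) - U = 1/(13207 - 184) - 1*(-372) = 1/13023 + 372 = 4844557/13023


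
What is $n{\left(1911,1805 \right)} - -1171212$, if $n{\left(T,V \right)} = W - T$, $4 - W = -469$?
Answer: $1169774$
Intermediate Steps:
$W = 473$ ($W = 4 - -469 = 4 + 469 = 473$)
$n{\left(T,V \right)} = 473 - T$
$n{\left(1911,1805 \right)} - -1171212 = \left(473 - 1911\right) - -1171212 = \left(473 - 1911\right) + 1171212 = -1438 + 1171212 = 1169774$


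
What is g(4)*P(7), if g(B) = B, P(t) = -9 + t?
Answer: -8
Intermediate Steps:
g(4)*P(7) = 4*(-9 + 7) = 4*(-2) = -8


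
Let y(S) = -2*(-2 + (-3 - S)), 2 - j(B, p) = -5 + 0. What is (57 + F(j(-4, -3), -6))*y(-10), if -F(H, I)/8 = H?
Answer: -10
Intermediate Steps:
j(B, p) = 7 (j(B, p) = 2 - (-5 + 0) = 2 - 1*(-5) = 2 + 5 = 7)
F(H, I) = -8*H
y(S) = 10 + 2*S (y(S) = -2*(-5 - S) = 10 + 2*S)
(57 + F(j(-4, -3), -6))*y(-10) = (57 - 8*7)*(10 + 2*(-10)) = (57 - 56)*(10 - 20) = 1*(-10) = -10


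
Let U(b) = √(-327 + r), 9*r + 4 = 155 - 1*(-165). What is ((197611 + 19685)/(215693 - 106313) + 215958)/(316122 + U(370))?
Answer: 5600505076487244/8198013431594045 - 5905425834*I*√2627/8198013431594045 ≈ 0.68315 - 3.6921e-5*I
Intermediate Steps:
r = 316/9 (r = -4/9 + (155 - 1*(-165))/9 = -4/9 + (155 + 165)/9 = -4/9 + (⅑)*320 = -4/9 + 320/9 = 316/9 ≈ 35.111)
U(b) = I*√2627/3 (U(b) = √(-327 + 316/9) = √(-2627/9) = I*√2627/3)
((197611 + 19685)/(215693 - 106313) + 215958)/(316122 + U(370)) = ((197611 + 19685)/(215693 - 106313) + 215958)/(316122 + I*√2627/3) = (217296/109380 + 215958)/(316122 + I*√2627/3) = (217296*(1/109380) + 215958)/(316122 + I*√2627/3) = (18108/9115 + 215958)/(316122 + I*√2627/3) = 1968475278/(9115*(316122 + I*√2627/3))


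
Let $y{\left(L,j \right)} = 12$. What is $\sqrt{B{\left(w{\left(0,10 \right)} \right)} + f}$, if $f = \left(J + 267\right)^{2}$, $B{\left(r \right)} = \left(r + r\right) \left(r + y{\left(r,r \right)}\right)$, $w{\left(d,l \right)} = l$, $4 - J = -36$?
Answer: $9 \sqrt{1169} \approx 307.72$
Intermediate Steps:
$J = 40$ ($J = 4 - -36 = 4 + 36 = 40$)
$B{\left(r \right)} = 2 r \left(12 + r\right)$ ($B{\left(r \right)} = \left(r + r\right) \left(r + 12\right) = 2 r \left(12 + r\right)$)
$f = 94249$ ($f = \left(40 + 267\right)^{2} = 307^{2} = 94249$)
$\sqrt{B{\left(w{\left(0,10 \right)} \right)} + f} = \sqrt{2 \cdot 10 \left(12 + 10\right) + 94249} = \sqrt{2 \cdot 10 \cdot 22 + 94249} = \sqrt{440 + 94249} = \sqrt{94689} = 9 \sqrt{1169}$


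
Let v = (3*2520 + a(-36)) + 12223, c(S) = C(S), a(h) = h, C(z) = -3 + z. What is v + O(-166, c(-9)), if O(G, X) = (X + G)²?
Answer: 51431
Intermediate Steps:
c(S) = -3 + S
O(G, X) = (G + X)²
v = 19747 (v = (3*2520 - 36) + 12223 = (7560 - 36) + 12223 = 7524 + 12223 = 19747)
v + O(-166, c(-9)) = 19747 + (-166 + (-3 - 9))² = 19747 + (-166 - 12)² = 19747 + (-178)² = 19747 + 31684 = 51431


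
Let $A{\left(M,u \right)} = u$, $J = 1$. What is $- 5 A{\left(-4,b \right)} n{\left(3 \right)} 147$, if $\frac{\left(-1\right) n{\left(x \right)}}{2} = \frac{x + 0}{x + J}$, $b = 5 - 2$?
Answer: $\frac{6615}{2} \approx 3307.5$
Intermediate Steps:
$b = 3$
$n{\left(x \right)} = - \frac{2 x}{1 + x}$ ($n{\left(x \right)} = - 2 \frac{x + 0}{x + 1} = - 2 \frac{x}{1 + x} = - \frac{2 x}{1 + x}$)
$- 5 A{\left(-4,b \right)} n{\left(3 \right)} 147 = \left(-5\right) 3 \left(\left(-2\right) 3 \frac{1}{1 + 3}\right) 147 = - 15 \left(\left(-2\right) 3 \cdot \frac{1}{4}\right) 147 = \left(-15\right) \left(- \frac{3}{2}\right) 147 = \frac{45}{2} \cdot 147 = \frac{6615}{2}$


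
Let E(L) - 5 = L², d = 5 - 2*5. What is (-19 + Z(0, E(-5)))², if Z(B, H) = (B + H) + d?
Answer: 36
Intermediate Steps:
d = -5 (d = 5 - 10 = -5)
E(L) = 5 + L²
Z(B, H) = -5 + B + H (Z(B, H) = (B + H) - 5 = -5 + B + H)
(-19 + Z(0, E(-5)))² = (-19 + (-5 + 0 + (5 + (-5)²)))² = (-19 + (-5 + 0 + (5 + 25)))² = (-19 + (-5 + 0 + 30))² = (-19 + 25)² = 6² = 36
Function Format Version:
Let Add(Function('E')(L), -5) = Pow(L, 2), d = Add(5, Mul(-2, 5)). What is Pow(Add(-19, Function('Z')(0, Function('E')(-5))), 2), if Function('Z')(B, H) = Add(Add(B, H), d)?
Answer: 36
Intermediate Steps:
d = -5 (d = Add(5, -10) = -5)
Function('E')(L) = Add(5, Pow(L, 2))
Function('Z')(B, H) = Add(-5, B, H) (Function('Z')(B, H) = Add(Add(B, H), -5) = Add(-5, B, H))
Pow(Add(-19, Function('Z')(0, Function('E')(-5))), 2) = Pow(Add(-19, Add(-5, 0, Add(5, Pow(-5, 2)))), 2) = Pow(Add(-19, Add(-5, 0, Add(5, 25))), 2) = Pow(Add(-19, Add(-5, 0, 30)), 2) = Pow(Add(-19, 25), 2) = Pow(6, 2) = 36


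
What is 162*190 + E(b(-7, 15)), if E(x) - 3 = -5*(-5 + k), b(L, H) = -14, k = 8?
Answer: 30768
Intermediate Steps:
E(x) = -12 (E(x) = 3 - 5*(-5 + 8) = 3 - 5*3 = 3 - 15 = -12)
162*190 + E(b(-7, 15)) = 162*190 - 12 = 30780 - 12 = 30768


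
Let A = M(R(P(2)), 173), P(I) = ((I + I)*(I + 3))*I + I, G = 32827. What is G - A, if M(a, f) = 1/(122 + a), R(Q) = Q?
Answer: 5383627/164 ≈ 32827.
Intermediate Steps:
P(I) = I + 2*I²*(3 + I) (P(I) = ((2*I)*(3 + I))*I + I = (2*I*(3 + I))*I + I = 2*I²*(3 + I) + I = I + 2*I²*(3 + I))
A = 1/164 (A = 1/(122 + 2*(1 + 2*2² + 6*2)) = 1/(122 + 2*(1 + 2*4 + 12)) = 1/(122 + 2*(1 + 8 + 12)) = 1/(122 + 2*21) = 1/(122 + 42) = 1/164 ≈ 0.0060976)
G - A = 32827 - 1*1/164 = 32827 - 1/164 = 5383627/164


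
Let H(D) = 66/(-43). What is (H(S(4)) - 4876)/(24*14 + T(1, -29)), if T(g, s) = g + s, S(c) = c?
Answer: -14981/946 ≈ -15.836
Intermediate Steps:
H(D) = -66/43 (H(D) = 66*(-1/43) = -66/43)
(H(S(4)) - 4876)/(24*14 + T(1, -29)) = (-66/43 - 4876)/(24*14 + (1 - 29)) = -209734/(43*(336 - 28)) = -209734/43/308 = -209734/43*1/308 = -14981/946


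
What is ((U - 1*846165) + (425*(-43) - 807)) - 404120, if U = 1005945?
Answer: -263422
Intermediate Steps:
((U - 1*846165) + (425*(-43) - 807)) - 404120 = ((1005945 - 1*846165) + (425*(-43) - 807)) - 404120 = ((1005945 - 846165) + (-18275 - 807)) - 404120 = (159780 - 19082) - 404120 = 140698 - 404120 = -263422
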